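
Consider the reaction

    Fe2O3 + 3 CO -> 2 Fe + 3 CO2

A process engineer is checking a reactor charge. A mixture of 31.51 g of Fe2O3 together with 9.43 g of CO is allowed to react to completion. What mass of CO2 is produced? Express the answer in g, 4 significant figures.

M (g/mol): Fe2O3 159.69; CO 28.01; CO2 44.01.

14.82 g

n(Fe2O3) = 31.51 / 159.69 = 0.1973 mol
n(CO) = 9.430 / 28.01 = 0.3367 mol
n/ν → Fe2O3: 0.1973, CO: 0.1122; CO is limiting.
n(CO2) = (3/3) × 0.3367 = 0.3367 mol
mass = 0.3367 × 44.01 = 14.82 g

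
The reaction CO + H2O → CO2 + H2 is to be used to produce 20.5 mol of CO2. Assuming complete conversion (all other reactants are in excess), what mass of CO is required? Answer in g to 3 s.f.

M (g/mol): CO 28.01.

n(CO2) = 20.50 mol
n(CO) = (1/1) × 20.50 = 20.50 mol
mass = 20.50 × 28.01 = 574.2 g

574 g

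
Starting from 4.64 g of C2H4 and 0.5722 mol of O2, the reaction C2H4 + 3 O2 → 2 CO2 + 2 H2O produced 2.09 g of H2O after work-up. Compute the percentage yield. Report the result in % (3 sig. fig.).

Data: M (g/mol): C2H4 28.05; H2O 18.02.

35.1 %

n(C2H4) = 4.640 / 28.05 = 0.1654 mol
n(O2) = 0.5722 mol
n/ν for C2H4 = 0.1654/1 = 0.1654
n/ν for O2 = 0.5722/3 = 0.1907
Smallest n/ν is C2H4 → limiting reagent.
theoretical n(H2O) = (2/1) × 0.1654 = 0.3308 mol → 5.961 g
% yield = 2.09 / 5.961 × 100 = 35.06 %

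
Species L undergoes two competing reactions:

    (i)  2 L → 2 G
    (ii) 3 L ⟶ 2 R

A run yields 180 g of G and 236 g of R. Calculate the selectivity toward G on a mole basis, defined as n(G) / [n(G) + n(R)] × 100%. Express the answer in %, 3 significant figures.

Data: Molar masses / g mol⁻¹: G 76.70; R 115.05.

n(G) = 180 / 76.70 = 2.347 mol
n(R) = 236 / 115.05 = 2.051 mol
selectivity = 2.347/(2.347+2.051) × 100 = 53.37 %

53.4 %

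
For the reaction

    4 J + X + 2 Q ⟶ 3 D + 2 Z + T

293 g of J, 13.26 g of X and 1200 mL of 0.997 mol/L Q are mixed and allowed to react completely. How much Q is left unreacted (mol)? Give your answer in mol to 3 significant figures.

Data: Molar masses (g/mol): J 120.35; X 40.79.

n(J) = 293.0 / 120.35 = 2.435 mol
n(X) = 13.26 / 40.79 = 0.3251 mol
n(Q) = 0.997 × 1200/1000 = 1.196 mol
n/ν → J: 0.6088, X: 0.3251, Q: 0.5980; X is limiting.
Q consumed = (2/1) × 0.3251 = 0.6502 mol
Q remaining = 1.196 − 0.6502 = 0.5458 mol

0.546 mol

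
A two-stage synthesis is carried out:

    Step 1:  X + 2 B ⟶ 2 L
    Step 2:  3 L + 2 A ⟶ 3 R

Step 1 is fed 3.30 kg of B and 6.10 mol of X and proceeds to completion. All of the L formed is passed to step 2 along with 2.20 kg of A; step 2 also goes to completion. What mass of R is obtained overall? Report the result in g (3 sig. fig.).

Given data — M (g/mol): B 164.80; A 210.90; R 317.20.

3870 g

Step 1:
n(B) = 3.300×1000 / 164.80 = 20.02 mol
n(X) = 6.100 mol
n/ν for B = 20.02/2 = 10.01
n/ν for X = 6.100/1 = 6.100
Smallest n/ν is X → limiting reagent.
n(L) produced = (2/1) × 6.100 = 12.20 mol
Step 2:
n(L) available = 12.20 mol
n(A) = 2.200×1000 / 210.90 = 10.43 mol
n/ν for L = 12.20/3 = 4.067
n/ν for A = 10.43/2 = 5.215
Smallest n/ν is L → limiting reagent.
n(R) = (3/3) × 12.20 = 12.20 mol
mass = 12.20 × 317.20 = 3870 g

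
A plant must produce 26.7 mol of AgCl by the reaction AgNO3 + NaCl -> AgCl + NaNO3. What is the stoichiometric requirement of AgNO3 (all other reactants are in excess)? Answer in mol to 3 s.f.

n(AgCl) = 26.70 mol
n(AgNO3) = (1/1) × 26.70 = 26.70 mol

26.7 mol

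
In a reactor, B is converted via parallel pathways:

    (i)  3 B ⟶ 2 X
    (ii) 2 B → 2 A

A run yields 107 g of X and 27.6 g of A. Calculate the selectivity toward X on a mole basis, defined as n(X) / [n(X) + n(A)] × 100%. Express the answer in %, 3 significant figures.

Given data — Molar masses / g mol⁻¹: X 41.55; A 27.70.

72.1 %

n(X) = 107 / 41.55 = 2.575 mol
n(A) = 27.6 / 27.70 = 0.9964 mol
selectivity = 2.575/(2.575+0.9964) × 100 = 72.10 %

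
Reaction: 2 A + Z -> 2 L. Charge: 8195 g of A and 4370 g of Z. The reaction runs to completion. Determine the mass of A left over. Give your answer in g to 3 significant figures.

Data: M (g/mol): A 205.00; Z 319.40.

2590 g

n(A) = 8195 / 205.00 = 39.98 mol
n(Z) = 4370 / 319.40 = 13.68 mol
n/ν → A: 19.99, Z: 13.68; Z is limiting.
A consumed = (2/1) × 13.68 = 27.36 mol
A remaining = 39.98 − 27.36 = 12.62 mol
mass = 12.62 × 205.00 = 2587 g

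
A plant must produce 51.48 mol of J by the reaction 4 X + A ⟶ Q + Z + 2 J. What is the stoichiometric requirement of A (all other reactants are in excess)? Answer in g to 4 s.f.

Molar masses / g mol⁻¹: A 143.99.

n(J) = 51.48 mol
n(A) = (1/2) × 51.48 = 25.74 mol
mass = 25.74 × 143.99 = 3706 g

3706 g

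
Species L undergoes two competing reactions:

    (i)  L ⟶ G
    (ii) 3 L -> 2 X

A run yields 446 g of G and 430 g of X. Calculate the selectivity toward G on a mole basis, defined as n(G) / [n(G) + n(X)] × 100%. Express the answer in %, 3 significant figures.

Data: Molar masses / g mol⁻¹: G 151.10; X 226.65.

n(G) = 446 / 151.10 = 2.952 mol
n(X) = 430 / 226.65 = 1.897 mol
selectivity = 2.952/(2.952+1.897) × 100 = 60.88 %

60.9 %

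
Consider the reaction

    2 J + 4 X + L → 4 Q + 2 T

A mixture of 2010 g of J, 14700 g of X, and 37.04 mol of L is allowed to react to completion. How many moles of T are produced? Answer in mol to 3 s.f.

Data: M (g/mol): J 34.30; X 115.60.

n(J) = 2010 / 34.30 = 58.60 mol
n(X) = 14700 / 115.60 = 127.2 mol
n(L) = 37.04 mol
n/ν for J = 58.60/2 = 29.30
n/ν for X = 127.2/4 = 31.80
n/ν for L = 37.04/1 = 37.04
Smallest n/ν is J → limiting reagent.
n(T) = (2/2) × 58.60 = 58.60 mol

58.6 mol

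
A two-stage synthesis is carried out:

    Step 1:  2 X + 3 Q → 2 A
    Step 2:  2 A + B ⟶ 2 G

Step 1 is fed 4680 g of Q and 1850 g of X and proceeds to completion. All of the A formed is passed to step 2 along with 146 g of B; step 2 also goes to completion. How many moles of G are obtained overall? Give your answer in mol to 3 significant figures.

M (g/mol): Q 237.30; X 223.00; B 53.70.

5.44 mol

Step 1:
n(Q) = 4680 / 237.30 = 19.72 mol
n(X) = 1850 / 223.00 = 8.296 mol
n/ν for Q = 19.72/3 = 6.573
n/ν for X = 8.296/2 = 4.148
Smallest n/ν is X → limiting reagent.
n(A) produced = (2/2) × 8.296 = 8.296 mol
Step 2:
n(A) available = 8.296 mol
n(B) = 146.0 / 53.70 = 2.719 mol
n/ν for A = 8.296/2 = 4.148
n/ν for B = 2.719/1 = 2.719
Smallest n/ν is B → limiting reagent.
n(G) = (2/1) × 2.719 = 5.438 mol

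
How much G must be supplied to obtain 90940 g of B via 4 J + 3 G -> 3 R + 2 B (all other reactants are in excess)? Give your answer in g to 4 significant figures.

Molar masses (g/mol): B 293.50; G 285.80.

132800 g

n(B) = 90940 / 293.50 = 309.8 mol
n(G) = (3/2) × 309.8 = 464.7 mol
mass = 464.7 × 285.80 = 132800 g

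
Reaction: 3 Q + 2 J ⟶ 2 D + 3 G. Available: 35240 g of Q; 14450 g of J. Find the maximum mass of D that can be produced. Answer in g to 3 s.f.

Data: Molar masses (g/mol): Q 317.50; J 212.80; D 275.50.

18700 g

n(Q) = 35240 / 317.50 = 111.0 mol
n(J) = 14450 / 212.80 = 67.90 mol
n/ν → Q: 37.00, J: 33.95; J is limiting.
n(D) = (2/2) × 67.90 = 67.90 mol
mass = 67.90 × 275.50 = 18710 g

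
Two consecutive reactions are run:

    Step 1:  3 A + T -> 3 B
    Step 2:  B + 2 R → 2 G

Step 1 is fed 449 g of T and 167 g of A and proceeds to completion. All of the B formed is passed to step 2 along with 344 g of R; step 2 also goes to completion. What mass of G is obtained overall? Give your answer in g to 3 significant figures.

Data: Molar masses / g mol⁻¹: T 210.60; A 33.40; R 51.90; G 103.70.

Step 1:
n(T) = 449.0 / 210.60 = 2.132 mol
n(A) = 167.0 / 33.40 = 5.000 mol
n/ν for T = 2.132/1 = 2.132
n/ν for A = 5.000/3 = 1.667
Smallest n/ν is A → limiting reagent.
n(B) produced = (3/3) × 5.000 = 5.000 mol
Step 2:
n(B) available = 5.000 mol
n(R) = 344.0 / 51.90 = 6.628 mol
n/ν for B = 5.000/1 = 5.000
n/ν for R = 6.628/2 = 3.314
Smallest n/ν is R → limiting reagent.
n(G) = (2/2) × 6.628 = 6.628 mol
mass = 6.628 × 103.70 = 687.3 g

687 g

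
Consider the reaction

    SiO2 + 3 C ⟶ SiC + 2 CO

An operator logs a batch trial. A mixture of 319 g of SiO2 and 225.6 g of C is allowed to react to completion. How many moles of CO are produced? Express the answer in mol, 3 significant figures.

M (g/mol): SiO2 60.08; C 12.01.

10.6 mol

n(SiO2) = 319.0 / 60.08 = 5.310 mol
n(C) = 225.6 / 12.01 = 18.78 mol
n/ν for SiO2 = 5.310/1 = 5.310
n/ν for C = 18.78/3 = 6.260
Smallest n/ν is SiO2 → limiting reagent.
n(CO) = (2/1) × 5.310 = 10.62 mol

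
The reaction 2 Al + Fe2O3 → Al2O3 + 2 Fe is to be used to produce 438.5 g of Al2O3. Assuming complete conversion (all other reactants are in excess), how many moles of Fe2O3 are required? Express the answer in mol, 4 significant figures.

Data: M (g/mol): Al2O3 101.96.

n(Al2O3) = 438.5 / 101.96 = 4.301 mol
n(Fe2O3) = (1/1) × 4.301 = 4.301 mol

4.301 mol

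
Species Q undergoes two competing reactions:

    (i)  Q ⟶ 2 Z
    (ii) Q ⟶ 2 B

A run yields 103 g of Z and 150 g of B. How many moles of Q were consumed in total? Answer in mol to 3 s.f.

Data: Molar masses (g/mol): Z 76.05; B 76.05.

n(Z) = 103 / 76.05 = 1.354 mol
n(B) = 150 / 76.05 = 1.972 mol
n(Q) via (i) = (1/2)×1.354 = 0.6770 mol
n(Q) via (ii) = (1/2)×1.972 = 0.9860 mol
total n(Q) = 0.6770 + 0.9860 = 1.663 mol

1.66 mol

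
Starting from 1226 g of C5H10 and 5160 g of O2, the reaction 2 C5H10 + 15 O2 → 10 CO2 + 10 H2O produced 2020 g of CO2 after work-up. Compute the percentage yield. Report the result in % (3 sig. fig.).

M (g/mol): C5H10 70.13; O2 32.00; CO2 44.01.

n(C5H10) = 1226 / 70.13 = 17.48 mol
n(O2) = 5160 / 32.00 = 161.3 mol
n/ν → C5H10: 8.740, O2: 10.75; C5H10 is limiting.
theoretical n(CO2) = (10/2) × 17.48 = 87.40 mol → 3846 g
% yield = 2020 / 3846 × 100 = 52.52 %

52.5 %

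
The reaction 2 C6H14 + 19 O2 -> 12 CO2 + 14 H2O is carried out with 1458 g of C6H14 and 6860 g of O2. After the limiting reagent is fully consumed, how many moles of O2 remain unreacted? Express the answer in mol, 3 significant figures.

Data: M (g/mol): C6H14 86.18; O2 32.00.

53.7 mol

n(C6H14) = 1458 / 86.18 = 16.92 mol
n(O2) = 6860 / 32.00 = 214.4 mol
n/ν for C6H14 = 16.92/2 = 8.460
n/ν for O2 = 214.4/19 = 11.28
Smallest n/ν is C6H14 → limiting reagent.
O2 consumed = (19/2) × 16.92 = 160.7 mol
O2 remaining = 214.4 − 160.7 = 53.70 mol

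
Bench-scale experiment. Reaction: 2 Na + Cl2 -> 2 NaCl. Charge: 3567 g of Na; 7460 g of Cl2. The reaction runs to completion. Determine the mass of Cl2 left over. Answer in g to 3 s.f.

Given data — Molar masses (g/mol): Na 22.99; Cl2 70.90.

1960 g

n(Na) = 3567 / 22.99 = 155.2 mol
n(Cl2) = 7460 / 70.90 = 105.2 mol
n/ν for Na = 155.2/2 = 77.60
n/ν for Cl2 = 105.2/1 = 105.2
Smallest n/ν is Na → limiting reagent.
Cl2 consumed = (1/2) × 155.2 = 77.60 mol
Cl2 remaining = 105.2 − 77.60 = 27.60 mol
mass = 27.60 × 70.90 = 1957 g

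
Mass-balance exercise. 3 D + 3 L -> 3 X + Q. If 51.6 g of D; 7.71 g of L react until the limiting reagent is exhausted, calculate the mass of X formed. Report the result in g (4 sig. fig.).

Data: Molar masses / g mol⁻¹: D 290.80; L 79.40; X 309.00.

n(D) = 51.60 / 290.80 = 0.1774 mol
n(L) = 7.710 / 79.40 = 0.09710 mol
n/ν for D = 0.1774/3 = 0.05913
n/ν for L = 0.09710/3 = 0.03237
Smallest n/ν is L → limiting reagent.
n(X) = (3/3) × 0.09710 = 0.09710 mol
mass = 0.09710 × 309.00 = 30.00 g

30.00 g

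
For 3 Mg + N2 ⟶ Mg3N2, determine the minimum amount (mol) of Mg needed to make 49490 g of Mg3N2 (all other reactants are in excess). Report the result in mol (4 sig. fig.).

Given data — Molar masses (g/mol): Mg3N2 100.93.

n(Mg3N2) = 49490 / 100.93 = 490.3 mol
n(Mg) = (3/1) × 490.3 = 1471 mol

1471 mol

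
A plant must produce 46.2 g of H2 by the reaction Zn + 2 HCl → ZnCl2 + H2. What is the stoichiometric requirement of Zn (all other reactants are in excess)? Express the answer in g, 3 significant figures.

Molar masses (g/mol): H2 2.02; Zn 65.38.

n(H2) = 46.2 / 2.02 = 22.87 mol
n(Zn) = (1/1) × 22.87 = 22.87 mol
mass = 22.87 × 65.38 = 1495 g

1500 g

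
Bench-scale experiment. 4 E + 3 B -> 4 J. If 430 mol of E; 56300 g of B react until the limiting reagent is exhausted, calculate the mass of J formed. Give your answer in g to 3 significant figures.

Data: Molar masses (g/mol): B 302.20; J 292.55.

n(E) = 430.0 mol
n(B) = 56300 / 302.20 = 186.3 mol
n/ν → E: 107.5, B: 62.10; B is limiting.
n(J) = (4/3) × 186.3 = 248.4 mol
mass = 248.4 × 292.55 = 72670 g

72700 g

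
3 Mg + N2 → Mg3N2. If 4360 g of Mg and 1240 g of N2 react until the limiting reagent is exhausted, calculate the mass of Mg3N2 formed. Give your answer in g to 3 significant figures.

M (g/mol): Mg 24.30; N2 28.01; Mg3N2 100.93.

4470 g

n(Mg) = 4360 / 24.30 = 179.4 mol
n(N2) = 1240 / 28.01 = 44.27 mol
n/ν for Mg = 179.4/3 = 59.80
n/ν for N2 = 44.27/1 = 44.27
Smallest n/ν is N2 → limiting reagent.
n(Mg3N2) = (1/1) × 44.27 = 44.27 mol
mass = 44.27 × 100.93 = 4468 g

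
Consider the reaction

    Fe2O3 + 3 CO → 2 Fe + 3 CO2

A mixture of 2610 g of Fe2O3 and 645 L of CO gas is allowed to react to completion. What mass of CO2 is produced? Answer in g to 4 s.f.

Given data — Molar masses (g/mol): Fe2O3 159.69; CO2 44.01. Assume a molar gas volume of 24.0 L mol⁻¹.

1183 g

n(Fe2O3) = 2610 / 159.69 = 16.34 mol
n(CO) = 645.0 / 24.0 = 26.88 mol
n/ν for Fe2O3 = 16.34/1 = 16.34
n/ν for CO = 26.88/3 = 8.960
Smallest n/ν is CO → limiting reagent.
n(CO2) = (3/3) × 26.88 = 26.88 mol
mass = 26.88 × 44.01 = 1183 g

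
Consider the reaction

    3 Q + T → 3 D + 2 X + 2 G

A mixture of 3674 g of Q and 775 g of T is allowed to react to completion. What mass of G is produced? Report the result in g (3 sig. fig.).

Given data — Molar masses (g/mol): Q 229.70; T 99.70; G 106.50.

1140 g

n(Q) = 3674 / 229.70 = 15.99 mol
n(T) = 775.0 / 99.70 = 7.773 mol
n/ν → Q: 5.330, T: 7.773; Q is limiting.
n(G) = (2/3) × 15.99 = 10.66 mol
mass = 10.66 × 106.50 = 1135 g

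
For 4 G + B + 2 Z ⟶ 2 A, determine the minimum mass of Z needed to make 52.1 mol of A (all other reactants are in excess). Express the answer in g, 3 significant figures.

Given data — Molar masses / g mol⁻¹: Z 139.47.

n(A) = 52.10 mol
n(Z) = (2/2) × 52.10 = 52.10 mol
mass = 52.10 × 139.47 = 7266 g

7270 g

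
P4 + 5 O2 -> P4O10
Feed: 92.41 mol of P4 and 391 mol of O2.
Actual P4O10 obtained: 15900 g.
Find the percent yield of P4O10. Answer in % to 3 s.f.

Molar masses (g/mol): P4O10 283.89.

71.6 %

n(P4) = 92.41 mol
n(O2) = 391.0 mol
n/ν for P4 = 92.41/1 = 92.41
n/ν for O2 = 391.0/5 = 78.20
Smallest n/ν is O2 → limiting reagent.
theoretical n(P4O10) = (1/5) × 391.0 = 78.20 mol → 22200 g
% yield = 15900 / 22200 × 100 = 71.62 %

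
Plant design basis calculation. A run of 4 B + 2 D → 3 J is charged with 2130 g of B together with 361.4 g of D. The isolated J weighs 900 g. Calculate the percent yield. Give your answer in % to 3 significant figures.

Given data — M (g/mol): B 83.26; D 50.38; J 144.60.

n(B) = 2130 / 83.26 = 25.58 mol
n(D) = 361.4 / 50.38 = 7.173 mol
n/ν for B = 25.58/4 = 6.395
n/ν for D = 7.173/2 = 3.587
Smallest n/ν is D → limiting reagent.
theoretical n(J) = (3/2) × 7.173 = 10.76 mol → 1556 g
% yield = 900 / 1556 × 100 = 57.84 %

57.8 %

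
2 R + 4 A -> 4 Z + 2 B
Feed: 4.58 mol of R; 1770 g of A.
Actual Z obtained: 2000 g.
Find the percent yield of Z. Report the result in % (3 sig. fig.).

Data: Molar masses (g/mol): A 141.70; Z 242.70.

90.0 %

n(R) = 4.580 mol
n(A) = 1770 / 141.70 = 12.49 mol
n/ν → R: 2.290, A: 3.123; R is limiting.
theoretical n(Z) = (4/2) × 4.580 = 9.160 mol → 2223 g
% yield = 2000 / 2223 × 100 = 89.97 %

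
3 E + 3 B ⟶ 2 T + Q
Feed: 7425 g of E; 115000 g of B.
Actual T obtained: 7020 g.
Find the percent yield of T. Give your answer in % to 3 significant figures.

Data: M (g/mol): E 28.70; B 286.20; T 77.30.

52.7 %

n(E) = 7425 / 28.70 = 258.7 mol
n(B) = 115000 / 286.20 = 401.8 mol
n/ν → E: 86.23, B: 133.9; E is limiting.
theoretical n(T) = (2/3) × 258.7 = 172.5 mol → 13330 g
% yield = 7020 / 13330 × 100 = 52.66 %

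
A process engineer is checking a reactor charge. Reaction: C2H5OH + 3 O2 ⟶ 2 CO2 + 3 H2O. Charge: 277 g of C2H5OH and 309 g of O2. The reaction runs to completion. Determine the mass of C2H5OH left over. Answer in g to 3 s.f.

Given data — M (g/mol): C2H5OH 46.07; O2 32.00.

n(C2H5OH) = 277.0 / 46.07 = 6.013 mol
n(O2) = 309.0 / 32.00 = 9.656 mol
n/ν for C2H5OH = 6.013/1 = 6.013
n/ν for O2 = 9.656/3 = 3.219
Smallest n/ν is O2 → limiting reagent.
C2H5OH consumed = (1/3) × 9.656 = 3.219 mol
C2H5OH remaining = 6.013 − 3.219 = 2.794 mol
mass = 2.794 × 46.07 = 128.7 g

129 g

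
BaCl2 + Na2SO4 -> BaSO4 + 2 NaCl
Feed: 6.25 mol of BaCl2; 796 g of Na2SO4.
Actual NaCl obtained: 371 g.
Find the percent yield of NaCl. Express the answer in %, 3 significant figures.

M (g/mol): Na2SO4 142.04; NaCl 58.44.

56.6 %

n(BaCl2) = 6.250 mol
n(Na2SO4) = 796.0 / 142.04 = 5.604 mol
n/ν for BaCl2 = 6.250/1 = 6.250
n/ν for Na2SO4 = 5.604/1 = 5.604
Smallest n/ν is Na2SO4 → limiting reagent.
theoretical n(NaCl) = (2/1) × 5.604 = 11.21 mol → 655.1 g
% yield = 371 / 655.1 × 100 = 56.63 %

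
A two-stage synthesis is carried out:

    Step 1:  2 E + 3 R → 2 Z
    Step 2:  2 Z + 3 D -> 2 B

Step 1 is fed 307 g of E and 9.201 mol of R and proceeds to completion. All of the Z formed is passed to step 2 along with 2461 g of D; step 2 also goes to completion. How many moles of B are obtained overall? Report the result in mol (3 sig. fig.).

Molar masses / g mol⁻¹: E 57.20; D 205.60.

Step 1:
n(E) = 307.0 / 57.20 = 5.367 mol
n(R) = 9.201 mol
n/ν → E: 2.684, R: 3.067; E is limiting.
n(Z) produced = (2/2) × 5.367 = 5.367 mol
Step 2:
n(Z) available = 5.367 mol
n(D) = 2461 / 205.60 = 11.97 mol
n/ν → Z: 2.684, D: 3.990; Z is limiting.
n(B) = (2/2) × 5.367 = 5.367 mol

5.37 mol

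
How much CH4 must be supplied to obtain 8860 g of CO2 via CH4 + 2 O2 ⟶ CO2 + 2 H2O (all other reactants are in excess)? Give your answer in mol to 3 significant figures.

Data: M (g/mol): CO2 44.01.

201 mol

n(CO2) = 8860 / 44.01 = 201.3 mol
n(CH4) = (1/1) × 201.3 = 201.3 mol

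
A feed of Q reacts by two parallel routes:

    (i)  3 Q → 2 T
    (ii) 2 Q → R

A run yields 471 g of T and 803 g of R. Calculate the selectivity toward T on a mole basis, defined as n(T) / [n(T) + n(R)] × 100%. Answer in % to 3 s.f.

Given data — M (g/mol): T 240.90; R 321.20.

43.9 %

n(T) = 471 / 240.90 = 1.955 mol
n(R) = 803 / 321.20 = 2.500 mol
selectivity = 1.955/(1.955+2.500) × 100 = 43.88 %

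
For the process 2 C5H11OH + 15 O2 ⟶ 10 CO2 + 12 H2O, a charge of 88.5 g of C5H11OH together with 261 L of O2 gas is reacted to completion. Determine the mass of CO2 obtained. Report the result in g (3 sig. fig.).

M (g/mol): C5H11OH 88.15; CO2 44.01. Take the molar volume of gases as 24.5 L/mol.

n(C5H11OH) = 88.50 / 88.15 = 1.004 mol
n(O2) = 261.0 / 24.5 = 10.65 mol
n/ν → C5H11OH: 0.5020, O2: 0.7100; C5H11OH is limiting.
n(CO2) = (10/2) × 1.004 = 5.020 mol
mass = 5.020 × 44.01 = 220.9 g

221 g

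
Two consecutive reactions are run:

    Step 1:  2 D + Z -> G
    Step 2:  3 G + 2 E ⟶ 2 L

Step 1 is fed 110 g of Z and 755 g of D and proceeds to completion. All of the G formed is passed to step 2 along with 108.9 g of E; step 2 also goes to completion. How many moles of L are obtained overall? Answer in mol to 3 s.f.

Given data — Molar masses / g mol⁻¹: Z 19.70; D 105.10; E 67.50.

Step 1:
n(Z) = 110.0 / 19.70 = 5.584 mol
n(D) = 755.0 / 105.10 = 7.184 mol
n/ν for Z = 5.584/1 = 5.584
n/ν for D = 7.184/2 = 3.592
Smallest n/ν is D → limiting reagent.
n(G) produced = (1/2) × 7.184 = 3.592 mol
Step 2:
n(G) available = 3.592 mol
n(E) = 108.9 / 67.50 = 1.613 mol
n/ν for G = 3.592/3 = 1.197
n/ν for E = 1.613/2 = 0.8065
Smallest n/ν is E → limiting reagent.
n(L) = (2/2) × 1.613 = 1.613 mol

1.61 mol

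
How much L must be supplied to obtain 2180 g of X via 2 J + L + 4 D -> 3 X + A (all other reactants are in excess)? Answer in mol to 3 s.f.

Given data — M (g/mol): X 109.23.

6.65 mol

n(X) = 2180 / 109.23 = 19.96 mol
n(L) = (1/3) × 19.96 = 6.653 mol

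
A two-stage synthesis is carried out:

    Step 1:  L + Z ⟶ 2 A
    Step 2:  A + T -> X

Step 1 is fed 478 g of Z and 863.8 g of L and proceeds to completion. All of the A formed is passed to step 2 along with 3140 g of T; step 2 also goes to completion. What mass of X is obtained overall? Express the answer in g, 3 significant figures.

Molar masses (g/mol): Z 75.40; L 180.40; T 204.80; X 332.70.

3190 g

Step 1:
n(Z) = 478.0 / 75.40 = 6.340 mol
n(L) = 863.8 / 180.40 = 4.788 mol
n/ν → Z: 6.340, L: 4.788; L is limiting.
n(A) produced = (2/1) × 4.788 = 9.576 mol
Step 2:
n(A) available = 9.576 mol
n(T) = 3140 / 204.80 = 15.33 mol
n/ν → A: 9.576, T: 15.33; A is limiting.
n(X) = (1/1) × 9.576 = 9.576 mol
mass = 9.576 × 332.70 = 3186 g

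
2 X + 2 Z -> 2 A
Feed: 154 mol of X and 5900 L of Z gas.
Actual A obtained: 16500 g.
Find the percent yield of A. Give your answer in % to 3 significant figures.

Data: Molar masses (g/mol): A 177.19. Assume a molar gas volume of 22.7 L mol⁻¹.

60.5 %

n(X) = 154.0 mol
n(Z) = 5900 / 22.7 = 259.9 mol
n/ν → X: 77.00, Z: 130.0; X is limiting.
theoretical n(A) = (2/2) × 154.0 = 154.0 mol → 27290 g
% yield = 16500 / 27290 × 100 = 60.46 %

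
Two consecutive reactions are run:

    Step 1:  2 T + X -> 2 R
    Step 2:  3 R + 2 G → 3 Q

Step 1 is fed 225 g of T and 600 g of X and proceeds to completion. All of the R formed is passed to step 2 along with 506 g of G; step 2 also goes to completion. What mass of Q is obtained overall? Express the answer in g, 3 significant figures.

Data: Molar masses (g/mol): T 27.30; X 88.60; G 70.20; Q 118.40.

976 g

Step 1:
n(T) = 225.0 / 27.30 = 8.242 mol
n(X) = 600.0 / 88.60 = 6.772 mol
n/ν for T = 8.242/2 = 4.121
n/ν for X = 6.772/1 = 6.772
Smallest n/ν is T → limiting reagent.
n(R) produced = (2/2) × 8.242 = 8.242 mol
Step 2:
n(R) available = 8.242 mol
n(G) = 506.0 / 70.20 = 7.208 mol
n/ν for R = 8.242/3 = 2.747
n/ν for G = 7.208/2 = 3.604
Smallest n/ν is R → limiting reagent.
n(Q) = (3/3) × 8.242 = 8.242 mol
mass = 8.242 × 118.40 = 975.9 g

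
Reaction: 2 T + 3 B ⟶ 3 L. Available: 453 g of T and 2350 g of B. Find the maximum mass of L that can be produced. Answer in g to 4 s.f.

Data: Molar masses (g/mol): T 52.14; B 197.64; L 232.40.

2763 g

n(T) = 453.0 / 52.14 = 8.688 mol
n(B) = 2350 / 197.64 = 11.89 mol
n/ν for T = 8.688/2 = 4.344
n/ν for B = 11.89/3 = 3.963
Smallest n/ν is B → limiting reagent.
n(L) = (3/3) × 11.89 = 11.89 mol
mass = 11.89 × 232.40 = 2763 g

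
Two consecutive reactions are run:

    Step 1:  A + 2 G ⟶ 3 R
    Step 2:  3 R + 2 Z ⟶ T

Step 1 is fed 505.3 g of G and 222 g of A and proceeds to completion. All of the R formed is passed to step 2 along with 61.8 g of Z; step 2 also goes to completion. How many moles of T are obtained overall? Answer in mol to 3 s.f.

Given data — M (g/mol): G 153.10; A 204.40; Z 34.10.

0.906 mol

Step 1:
n(G) = 505.3 / 153.10 = 3.300 mol
n(A) = 222.0 / 204.40 = 1.086 mol
n/ν for G = 3.300/2 = 1.650
n/ν for A = 1.086/1 = 1.086
Smallest n/ν is A → limiting reagent.
n(R) produced = (3/1) × 1.086 = 3.258 mol
Step 2:
n(R) available = 3.258 mol
n(Z) = 61.80 / 34.10 = 1.812 mol
n/ν for R = 3.258/3 = 1.086
n/ν for Z = 1.812/2 = 0.9060
Smallest n/ν is Z → limiting reagent.
n(T) = (1/2) × 1.812 = 0.9060 mol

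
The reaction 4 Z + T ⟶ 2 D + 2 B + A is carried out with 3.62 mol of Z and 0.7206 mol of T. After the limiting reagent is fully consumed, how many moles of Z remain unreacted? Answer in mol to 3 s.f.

n(Z) = 3.620 mol
n(T) = 0.7206 mol
n/ν for Z = 3.620/4 = 0.9050
n/ν for T = 0.7206/1 = 0.7206
Smallest n/ν is T → limiting reagent.
Z consumed = (4/1) × 0.7206 = 2.882 mol
Z remaining = 3.620 − 2.882 = 0.7380 mol

0.738 mol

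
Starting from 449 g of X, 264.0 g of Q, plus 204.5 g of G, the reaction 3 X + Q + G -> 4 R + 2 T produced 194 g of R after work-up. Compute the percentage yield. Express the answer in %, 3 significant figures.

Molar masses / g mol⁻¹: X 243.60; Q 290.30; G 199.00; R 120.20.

n(X) = 449.0 / 243.60 = 1.843 mol
n(Q) = 264.0 / 290.30 = 0.9094 mol
n(G) = 204.5 / 199.00 = 1.028 mol
n/ν → X: 0.6143, Q: 0.9094, G: 1.028; X is limiting.
theoretical n(R) = (4/3) × 1.843 = 2.457 mol → 295.3 g
% yield = 194 / 295.3 × 100 = 65.70 %

65.7 %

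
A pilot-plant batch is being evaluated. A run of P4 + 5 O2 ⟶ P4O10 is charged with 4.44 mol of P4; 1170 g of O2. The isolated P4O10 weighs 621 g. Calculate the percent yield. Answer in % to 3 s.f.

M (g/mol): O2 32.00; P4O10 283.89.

n(P4) = 4.440 mol
n(O2) = 1170 / 32.00 = 36.56 mol
n/ν → P4: 4.440, O2: 7.312; P4 is limiting.
theoretical n(P4O10) = (1/1) × 4.440 = 4.440 mol → 1260 g
% yield = 621 / 1260 × 100 = 49.29 %

49.3 %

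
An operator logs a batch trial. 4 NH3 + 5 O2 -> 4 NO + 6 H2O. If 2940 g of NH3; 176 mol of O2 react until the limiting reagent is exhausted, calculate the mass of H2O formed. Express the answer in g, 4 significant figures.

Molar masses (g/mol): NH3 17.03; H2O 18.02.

3806 g

n(NH3) = 2940 / 17.03 = 172.6 mol
n(O2) = 176.0 mol
n/ν for NH3 = 172.6/4 = 43.15
n/ν for O2 = 176.0/5 = 35.20
Smallest n/ν is O2 → limiting reagent.
n(H2O) = (6/5) × 176.0 = 211.2 mol
mass = 211.2 × 18.02 = 3806 g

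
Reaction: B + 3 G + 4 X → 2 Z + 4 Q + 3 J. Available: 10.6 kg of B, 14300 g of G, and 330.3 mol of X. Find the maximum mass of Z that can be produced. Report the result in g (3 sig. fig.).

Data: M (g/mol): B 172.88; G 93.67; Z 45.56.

4640 g

n(B) = 10.60×1000 / 172.88 = 61.31 mol
n(G) = 14300 / 93.67 = 152.7 mol
n(X) = 330.3 mol
n/ν for B = 61.31/1 = 61.31
n/ν for G = 152.7/3 = 50.90
n/ν for X = 330.3/4 = 82.58
Smallest n/ν is G → limiting reagent.
n(Z) = (2/3) × 152.7 = 101.8 mol
mass = 101.8 × 45.56 = 4638 g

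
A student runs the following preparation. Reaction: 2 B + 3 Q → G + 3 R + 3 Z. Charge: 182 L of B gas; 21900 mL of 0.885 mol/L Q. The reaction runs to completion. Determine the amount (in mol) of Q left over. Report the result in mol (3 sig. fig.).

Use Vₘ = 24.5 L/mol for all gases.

8.24 mol

n(B) = 182.0 / 24.5 = 7.429 mol
n(Q) = 0.885 × 21900/1000 = 19.38 mol
n/ν for B = 7.429/2 = 3.715
n/ν for Q = 19.38/3 = 6.460
Smallest n/ν is B → limiting reagent.
Q consumed = (3/2) × 7.429 = 11.14 mol
Q remaining = 19.38 − 11.14 = 8.240 mol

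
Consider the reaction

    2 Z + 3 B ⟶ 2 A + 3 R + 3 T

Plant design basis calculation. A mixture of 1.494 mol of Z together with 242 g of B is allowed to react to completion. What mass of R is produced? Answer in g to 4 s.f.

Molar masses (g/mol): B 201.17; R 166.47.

n(Z) = 1.494 mol
n(B) = 242.0 / 201.17 = 1.203 mol
n/ν for Z = 1.494/2 = 0.7470
n/ν for B = 1.203/3 = 0.4010
Smallest n/ν is B → limiting reagent.
n(R) = (3/3) × 1.203 = 1.203 mol
mass = 1.203 × 166.47 = 200.3 g

200.3 g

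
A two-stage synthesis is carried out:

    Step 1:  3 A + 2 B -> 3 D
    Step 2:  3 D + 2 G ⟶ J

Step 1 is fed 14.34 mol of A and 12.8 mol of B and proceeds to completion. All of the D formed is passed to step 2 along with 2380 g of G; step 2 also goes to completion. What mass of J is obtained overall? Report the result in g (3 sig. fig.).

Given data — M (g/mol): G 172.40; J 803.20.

3840 g

Step 1:
n(A) = 14.34 mol
n(B) = 12.80 mol
n/ν → A: 4.780, B: 6.400; A is limiting.
n(D) produced = (3/3) × 14.34 = 14.34 mol
Step 2:
n(D) available = 14.34 mol
n(G) = 2380 / 172.40 = 13.81 mol
n/ν → D: 4.780, G: 6.905; D is limiting.
n(J) = (1/3) × 14.34 = 4.780 mol
mass = 4.780 × 803.20 = 3839 g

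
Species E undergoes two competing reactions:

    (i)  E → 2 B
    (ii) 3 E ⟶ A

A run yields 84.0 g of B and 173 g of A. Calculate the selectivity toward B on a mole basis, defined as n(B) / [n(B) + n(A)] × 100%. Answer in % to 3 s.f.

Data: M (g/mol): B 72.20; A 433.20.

74.4 %

n(B) = 84.0 / 72.20 = 1.163 mol
n(A) = 173 / 433.20 = 0.3994 mol
selectivity = 1.163/(1.163+0.3994) × 100 = 74.44 %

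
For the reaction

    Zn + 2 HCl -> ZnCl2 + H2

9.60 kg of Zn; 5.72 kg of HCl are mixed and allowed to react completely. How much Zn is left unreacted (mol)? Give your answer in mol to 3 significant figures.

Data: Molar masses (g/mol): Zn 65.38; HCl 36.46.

68.4 mol

n(Zn) = 9.600×1000 / 65.38 = 146.8 mol
n(HCl) = 5.720×1000 / 36.46 = 156.9 mol
n/ν for Zn = 146.8/1 = 146.8
n/ν for HCl = 156.9/2 = 78.45
Smallest n/ν is HCl → limiting reagent.
Zn consumed = (1/2) × 156.9 = 78.45 mol
Zn remaining = 146.8 − 78.45 = 68.35 mol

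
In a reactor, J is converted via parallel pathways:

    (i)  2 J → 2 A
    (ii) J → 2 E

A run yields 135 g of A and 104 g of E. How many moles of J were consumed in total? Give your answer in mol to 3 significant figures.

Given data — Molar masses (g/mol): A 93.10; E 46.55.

n(A) = 135 / 93.10 = 1.450 mol
n(E) = 104 / 46.55 = 2.234 mol
n(J) via (i) = (2/2)×1.450 = 1.450 mol
n(J) via (ii) = (1/2)×2.234 = 1.117 mol
total n(J) = 1.450 + 1.117 = 2.567 mol

2.57 mol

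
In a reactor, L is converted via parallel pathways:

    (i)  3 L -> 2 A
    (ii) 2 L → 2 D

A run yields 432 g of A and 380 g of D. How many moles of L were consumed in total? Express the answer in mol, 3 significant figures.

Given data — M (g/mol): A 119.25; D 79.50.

10.2 mol

n(A) = 432 / 119.25 = 3.623 mol
n(D) = 380 / 79.50 = 4.780 mol
n(L) via (i) = (3/2)×3.623 = 5.435 mol
n(L) via (ii) = (2/2)×4.780 = 4.780 mol
total n(L) = 5.435 + 4.780 = 10.22 mol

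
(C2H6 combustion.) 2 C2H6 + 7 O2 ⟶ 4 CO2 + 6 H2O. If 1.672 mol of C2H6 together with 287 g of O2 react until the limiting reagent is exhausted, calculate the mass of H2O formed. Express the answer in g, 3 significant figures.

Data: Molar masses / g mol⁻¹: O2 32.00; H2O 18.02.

90.4 g

n(C2H6) = 1.672 mol
n(O2) = 287.0 / 32.00 = 8.969 mol
n/ν → C2H6: 0.8360, O2: 1.281; C2H6 is limiting.
n(H2O) = (6/2) × 1.672 = 5.016 mol
mass = 5.016 × 18.02 = 90.39 g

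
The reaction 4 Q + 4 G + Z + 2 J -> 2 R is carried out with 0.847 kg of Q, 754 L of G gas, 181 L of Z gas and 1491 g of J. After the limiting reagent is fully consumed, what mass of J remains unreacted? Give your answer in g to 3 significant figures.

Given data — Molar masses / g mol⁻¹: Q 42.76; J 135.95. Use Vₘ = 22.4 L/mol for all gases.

n(Q) = 0.8470×1000 / 42.76 = 19.81 mol
n(G) = 754.0 / 22.4 = 33.66 mol
n(Z) = 181.0 / 22.4 = 8.080 mol
n(J) = 1491 / 135.95 = 10.97 mol
n/ν for Q = 19.81/4 = 4.953
n/ν for G = 33.66/4 = 8.415
n/ν for Z = 8.080/1 = 8.080
n/ν for J = 10.97/2 = 5.485
Smallest n/ν is Q → limiting reagent.
J consumed = (2/4) × 19.81 = 9.905 mol
J remaining = 10.97 − 9.905 = 1.065 mol
mass = 1.065 × 135.95 = 144.8 g

145 g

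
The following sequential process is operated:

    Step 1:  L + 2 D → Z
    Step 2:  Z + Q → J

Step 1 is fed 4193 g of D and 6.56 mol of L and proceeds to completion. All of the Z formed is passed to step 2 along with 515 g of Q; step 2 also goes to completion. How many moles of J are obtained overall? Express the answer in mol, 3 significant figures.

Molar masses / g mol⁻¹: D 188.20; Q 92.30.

5.58 mol

Step 1:
n(D) = 4193 / 188.20 = 22.28 mol
n(L) = 6.560 mol
n/ν → D: 11.14, L: 6.560; L is limiting.
n(Z) produced = (1/1) × 6.560 = 6.560 mol
Step 2:
n(Z) available = 6.560 mol
n(Q) = 515.0 / 92.30 = 5.580 mol
n/ν → Z: 6.560, Q: 5.580; Q is limiting.
n(J) = (1/1) × 5.580 = 5.580 mol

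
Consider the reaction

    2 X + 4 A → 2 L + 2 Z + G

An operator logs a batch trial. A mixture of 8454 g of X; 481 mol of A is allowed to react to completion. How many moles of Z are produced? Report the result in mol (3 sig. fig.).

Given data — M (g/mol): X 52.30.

162 mol

n(X) = 8454 / 52.30 = 161.6 mol
n(A) = 481.0 mol
n/ν → X: 80.80, A: 120.3; X is limiting.
n(Z) = (2/2) × 161.6 = 161.6 mol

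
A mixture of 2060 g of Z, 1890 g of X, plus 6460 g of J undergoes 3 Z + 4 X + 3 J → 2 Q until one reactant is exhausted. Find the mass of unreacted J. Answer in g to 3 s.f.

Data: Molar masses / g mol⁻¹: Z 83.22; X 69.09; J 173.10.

2910 g

n(Z) = 2060 / 83.22 = 24.75 mol
n(X) = 1890 / 69.09 = 27.36 mol
n(J) = 6460 / 173.10 = 37.32 mol
n/ν → Z: 8.250, X: 6.840, J: 12.44; X is limiting.
J consumed = (3/4) × 27.36 = 20.52 mol
J remaining = 37.32 − 20.52 = 16.80 mol
mass = 16.80 × 173.10 = 2908 g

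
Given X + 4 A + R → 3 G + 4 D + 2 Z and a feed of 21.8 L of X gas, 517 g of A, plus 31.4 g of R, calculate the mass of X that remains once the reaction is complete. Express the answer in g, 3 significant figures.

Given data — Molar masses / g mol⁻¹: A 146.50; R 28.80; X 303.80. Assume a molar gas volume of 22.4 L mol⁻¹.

27.6 g

n(X) = 21.80 / 22.4 = 0.9732 mol
n(A) = 517.0 / 146.50 = 3.529 mol
n(R) = 31.40 / 28.80 = 1.090 mol
n/ν → X: 0.9732, A: 0.8823, R: 1.090; A is limiting.
X consumed = (1/4) × 3.529 = 0.8823 mol
X remaining = 0.9732 − 0.8823 = 0.09090 mol
mass = 0.09090 × 303.80 = 27.62 g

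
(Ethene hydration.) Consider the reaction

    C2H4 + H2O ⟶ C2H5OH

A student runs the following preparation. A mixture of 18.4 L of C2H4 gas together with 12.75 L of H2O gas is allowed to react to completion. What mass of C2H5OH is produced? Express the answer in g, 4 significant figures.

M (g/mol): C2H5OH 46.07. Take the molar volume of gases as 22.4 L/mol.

n(C2H4) = 18.40 / 22.4 = 0.8214 mol
n(H2O) = 12.75 / 22.4 = 0.5692 mol
n/ν for C2H4 = 0.8214/1 = 0.8214
n/ν for H2O = 0.5692/1 = 0.5692
Smallest n/ν is H2O → limiting reagent.
n(C2H5OH) = (1/1) × 0.5692 = 0.5692 mol
mass = 0.5692 × 46.07 = 26.22 g

26.22 g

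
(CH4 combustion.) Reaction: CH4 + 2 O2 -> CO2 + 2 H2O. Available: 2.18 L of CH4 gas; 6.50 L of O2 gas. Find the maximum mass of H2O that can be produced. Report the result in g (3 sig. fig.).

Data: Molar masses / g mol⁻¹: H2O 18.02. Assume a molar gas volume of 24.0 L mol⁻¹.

3.27 g

n(CH4) = 2.180 / 24.0 = 0.09083 mol
n(O2) = 6.500 / 24.0 = 0.2708 mol
n/ν for CH4 = 0.09083/1 = 0.09083
n/ν for O2 = 0.2708/2 = 0.1354
Smallest n/ν is CH4 → limiting reagent.
n(H2O) = (2/1) × 0.09083 = 0.1817 mol
mass = 0.1817 × 18.02 = 3.274 g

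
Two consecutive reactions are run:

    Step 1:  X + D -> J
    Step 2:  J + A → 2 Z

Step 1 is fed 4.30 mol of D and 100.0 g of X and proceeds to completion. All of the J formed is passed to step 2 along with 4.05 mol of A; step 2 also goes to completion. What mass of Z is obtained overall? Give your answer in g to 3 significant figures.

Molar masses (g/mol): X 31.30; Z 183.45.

Step 1:
n(D) = 4.300 mol
n(X) = 100.0 / 31.30 = 3.195 mol
n/ν for D = 4.300/1 = 4.300
n/ν for X = 3.195/1 = 3.195
Smallest n/ν is X → limiting reagent.
n(J) produced = (1/1) × 3.195 = 3.195 mol
Step 2:
n(J) available = 3.195 mol
n(A) = 4.050 mol
n/ν for J = 3.195/1 = 3.195
n/ν for A = 4.050/1 = 4.050
Smallest n/ν is J → limiting reagent.
n(Z) = (2/1) × 3.195 = 6.390 mol
mass = 6.390 × 183.45 = 1172 g

1170 g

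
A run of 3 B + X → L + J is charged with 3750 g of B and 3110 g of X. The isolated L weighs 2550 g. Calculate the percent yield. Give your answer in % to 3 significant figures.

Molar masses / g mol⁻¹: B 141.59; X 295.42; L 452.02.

n(B) = 3750 / 141.59 = 26.48 mol
n(X) = 3110 / 295.42 = 10.53 mol
n/ν for B = 26.48/3 = 8.827
n/ν for X = 10.53/1 = 10.53
Smallest n/ν is B → limiting reagent.
theoretical n(L) = (1/3) × 26.48 = 8.827 mol → 3990 g
% yield = 2550 / 3990 × 100 = 63.91 %

63.9 %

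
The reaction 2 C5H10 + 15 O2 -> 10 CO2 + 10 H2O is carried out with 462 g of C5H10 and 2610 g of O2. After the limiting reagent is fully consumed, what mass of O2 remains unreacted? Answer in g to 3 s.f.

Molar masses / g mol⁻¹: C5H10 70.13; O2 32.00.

1030 g

n(C5H10) = 462.0 / 70.13 = 6.588 mol
n(O2) = 2610 / 32.00 = 81.56 mol
n/ν for C5H10 = 6.588/2 = 3.294
n/ν for O2 = 81.56/15 = 5.437
Smallest n/ν is C5H10 → limiting reagent.
O2 consumed = (15/2) × 6.588 = 49.41 mol
O2 remaining = 81.56 − 49.41 = 32.15 mol
mass = 32.15 × 32.00 = 1029 g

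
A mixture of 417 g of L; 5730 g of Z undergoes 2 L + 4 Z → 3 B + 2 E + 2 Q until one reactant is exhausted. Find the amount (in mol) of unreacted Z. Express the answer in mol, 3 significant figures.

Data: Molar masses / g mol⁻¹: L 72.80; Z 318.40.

n(L) = 417.0 / 72.80 = 5.728 mol
n(Z) = 5730 / 318.40 = 18.00 mol
n/ν for L = 5.728/2 = 2.864
n/ν for Z = 18.00/4 = 4.500
Smallest n/ν is L → limiting reagent.
Z consumed = (4/2) × 5.728 = 11.46 mol
Z remaining = 18.00 − 11.46 = 6.540 mol

6.54 mol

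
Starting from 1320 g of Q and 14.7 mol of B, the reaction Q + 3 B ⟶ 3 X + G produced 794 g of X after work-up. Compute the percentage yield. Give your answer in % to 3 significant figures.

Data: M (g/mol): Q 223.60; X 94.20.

n(Q) = 1320 / 223.60 = 5.903 mol
n(B) = 14.70 mol
n/ν → Q: 5.903, B: 4.900; B is limiting.
theoretical n(X) = (3/3) × 14.70 = 14.70 mol → 1385 g
% yield = 794 / 1385 × 100 = 57.33 %

57.3 %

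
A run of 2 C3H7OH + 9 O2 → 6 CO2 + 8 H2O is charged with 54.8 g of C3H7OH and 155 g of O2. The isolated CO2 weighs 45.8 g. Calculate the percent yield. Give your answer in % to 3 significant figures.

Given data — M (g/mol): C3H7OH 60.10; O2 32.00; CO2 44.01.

n(C3H7OH) = 54.80 / 60.10 = 0.9118 mol
n(O2) = 155.0 / 32.00 = 4.844 mol
n/ν → C3H7OH: 0.4559, O2: 0.5382; C3H7OH is limiting.
theoretical n(CO2) = (6/2) × 0.9118 = 2.735 mol → 120.4 g
% yield = 45.8 / 120.4 × 100 = 38.04 %

38.0 %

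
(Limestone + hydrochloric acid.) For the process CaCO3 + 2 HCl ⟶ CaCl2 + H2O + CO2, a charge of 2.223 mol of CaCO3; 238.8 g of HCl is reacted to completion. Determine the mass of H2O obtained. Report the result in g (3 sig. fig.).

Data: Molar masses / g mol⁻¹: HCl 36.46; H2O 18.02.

n(CaCO3) = 2.223 mol
n(HCl) = 238.8 / 36.46 = 6.550 mol
n/ν for CaCO3 = 2.223/1 = 2.223
n/ν for HCl = 6.550/2 = 3.275
Smallest n/ν is CaCO3 → limiting reagent.
n(H2O) = (1/1) × 2.223 = 2.223 mol
mass = 2.223 × 18.02 = 40.06 g

40.1 g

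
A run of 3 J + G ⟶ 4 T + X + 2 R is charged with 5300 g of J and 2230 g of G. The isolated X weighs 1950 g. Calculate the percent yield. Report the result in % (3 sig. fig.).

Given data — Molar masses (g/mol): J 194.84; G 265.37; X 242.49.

95.7 %

n(J) = 5300 / 194.84 = 27.20 mol
n(G) = 2230 / 265.37 = 8.403 mol
n/ν → J: 9.067, G: 8.403; G is limiting.
theoretical n(X) = (1/1) × 8.403 = 8.403 mol → 2038 g
% yield = 1950 / 2038 × 100 = 95.68 %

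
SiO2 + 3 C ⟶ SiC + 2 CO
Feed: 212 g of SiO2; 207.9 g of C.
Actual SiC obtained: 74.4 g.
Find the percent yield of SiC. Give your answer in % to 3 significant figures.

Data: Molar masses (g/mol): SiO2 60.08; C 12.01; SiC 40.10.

n(SiO2) = 212.0 / 60.08 = 3.529 mol
n(C) = 207.9 / 12.01 = 17.31 mol
n/ν for SiO2 = 3.529/1 = 3.529
n/ν for C = 17.31/3 = 5.770
Smallest n/ν is SiO2 → limiting reagent.
theoretical n(SiC) = (1/1) × 3.529 = 3.529 mol → 141.5 g
% yield = 74.4 / 141.5 × 100 = 52.58 %

52.6 %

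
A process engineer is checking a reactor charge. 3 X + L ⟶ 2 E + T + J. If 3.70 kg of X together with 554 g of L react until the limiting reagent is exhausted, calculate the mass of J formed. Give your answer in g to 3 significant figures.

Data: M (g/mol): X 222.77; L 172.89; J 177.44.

n(X) = 3.700×1000 / 222.77 = 16.61 mol
n(L) = 554.0 / 172.89 = 3.204 mol
n/ν for X = 16.61/3 = 5.537
n/ν for L = 3.204/1 = 3.204
Smallest n/ν is L → limiting reagent.
n(J) = (1/1) × 3.204 = 3.204 mol
mass = 3.204 × 177.44 = 568.5 g

569 g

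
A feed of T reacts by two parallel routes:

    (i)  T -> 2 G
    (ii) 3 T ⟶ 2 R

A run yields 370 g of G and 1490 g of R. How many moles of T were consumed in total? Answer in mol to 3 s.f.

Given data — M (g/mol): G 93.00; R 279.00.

n(G) = 370 / 93.00 = 3.978 mol
n(R) = 1490 / 279.00 = 5.341 mol
n(T) via (i) = (1/2)×3.978 = 1.989 mol
n(T) via (ii) = (3/2)×5.341 = 8.012 mol
total n(T) = 1.989 + 8.012 = 10.00 mol

10.0 mol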